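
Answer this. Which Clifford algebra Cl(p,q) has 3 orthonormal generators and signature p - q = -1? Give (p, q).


We need p + q = 3 and p - q = -1.
Adding: 2p = 3 + (-1) = 2, so p = 1.
Then q = 3 - 1 = 2.
(p, q) = (1, 2)


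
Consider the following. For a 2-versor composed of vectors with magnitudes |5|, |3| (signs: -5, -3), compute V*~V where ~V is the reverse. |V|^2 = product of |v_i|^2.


Each vector v_i has |v_i|^2 = s_i^2
Squared scales: (-5)^2 = 25, (-3)^2 = 9
|V|^2 = 25 * 9
= 225


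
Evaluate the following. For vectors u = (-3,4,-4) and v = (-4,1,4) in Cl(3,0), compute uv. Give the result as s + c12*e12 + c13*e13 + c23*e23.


In Cl(3,0): e_i^2 = 1, e_ie_j = -e_je_i for i != j.
Scalar part = u . v = (-3)*(-4) + 4*1 + (-4)*4
= 12 + 4 + (-16) = 0
e12 coeff = (-3)*1 - 4*(-4) = -3 - (-16) = 13
e13 coeff = (-3)*4 - (-4)*(-4) = -12 - 16 = -28
e23 coeff = 4*4 - (-4)*1 = 16 - (-4) = 20
uv = 0 + 13*e12 - 28*e13 + 20*e23


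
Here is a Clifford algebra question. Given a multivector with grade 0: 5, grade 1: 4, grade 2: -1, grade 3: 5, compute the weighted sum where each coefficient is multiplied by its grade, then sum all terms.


Grade-weighted sum = sum of grade_k * coefficient_k
0*5 = 0
1*4 = 4
2*(-1) = -2
3*5 = 15
Total = 0 + 4 + (-2) + 15 = 17


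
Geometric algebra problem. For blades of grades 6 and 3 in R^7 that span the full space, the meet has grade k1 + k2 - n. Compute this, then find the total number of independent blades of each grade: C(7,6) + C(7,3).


Meet grade = grade(A) + grade(B) - n
= 6 + 3 - 7 = 2
C(7,6) = 7
C(7,3) = 35
dim_A + dim_B = 7 + 35 = 42


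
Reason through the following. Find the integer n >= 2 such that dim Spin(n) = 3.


dim Spin(n) = dim so(n) = n(n-1)/2.
Solve n(n-1)/2 = 3, i.e. n^2 - n - 6 = 0.
Discriminant = 1 + 8*3 = 25
n = (1 + sqrt(25))/2 = (1 + 5)/2 = 3


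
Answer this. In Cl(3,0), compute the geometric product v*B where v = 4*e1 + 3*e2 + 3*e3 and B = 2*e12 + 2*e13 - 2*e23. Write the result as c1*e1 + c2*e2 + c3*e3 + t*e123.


vB has grade-1 (vector) and grade-3 (trivector) parts: vB = (v _| B) + (v ^ B).
Vector part <vB>_1:
  e1: -v2*b12 - v3*b13 = -(3)*(2) - (3)*(2) = -12
  e2: v1*b12 - v3*b23 = (4)*(2) - (3)*(-2) = 14
  e3: v1*b13 + v2*b23 = (4)*(2) + (3)*(-2) = 2
Trivector part <vB>_3:
  e123: v1*b23 - v2*b13 + v3*b12 = (4)*(-2) - (3)*(2) + (3)*(2) = -8
vB = -12*e1 + 14*e2 + 2*e3 - 8*e123


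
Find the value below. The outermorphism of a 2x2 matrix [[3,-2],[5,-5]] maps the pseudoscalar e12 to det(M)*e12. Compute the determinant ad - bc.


The outermorphism of a linear map f sends e1^e2 to f(e1)^f(e2).
f(e1) = 3*e1 + 5*e2
f(e2) = -2*e1 - 5*e2
f(e1) ^ f(e2) = (3*e1 + 5*e2) ^ (-2*e1 - 5*e2)
= 3*(-5)*e12 + 5*(-2)*e21
= (-15 - (-10))*e12
= -5*e12
Coefficient = -5


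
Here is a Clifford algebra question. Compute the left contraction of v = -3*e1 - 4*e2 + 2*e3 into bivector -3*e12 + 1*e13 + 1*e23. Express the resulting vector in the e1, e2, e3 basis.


Left contraction v _| B = <vB>_1 (grade-1 part of the geometric product vB).
Using e1_|e12 = e2, e2_|e12 = -e1, e1_|e13 = e3, e3_|e13 = -e1, e2_|e23 = e3, e3_|e23 = -e2:
e1 coeff: -v2*b12 - v3*b13 = -(-4)*(-3) - (2)*(1) = -14
e2 coeff: v1*b12 - v3*b23 = (-3)*(-3) - (2)*(1) = 7
e3 coeff: v1*b13 + v2*b23 = (-3)*(1) + (-4)*(1) = -7
v _| B = -14*e1 + 7*e2 - 7*e3


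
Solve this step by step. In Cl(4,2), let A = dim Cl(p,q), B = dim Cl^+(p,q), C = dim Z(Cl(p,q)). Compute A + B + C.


n = 4 + 2 = 6
Total dim = 2^6 = 64
Even subalgebra dim = 2^5 = 32
n is even, so center dim = 1
Sum = 64 + 32 + 1 = 97


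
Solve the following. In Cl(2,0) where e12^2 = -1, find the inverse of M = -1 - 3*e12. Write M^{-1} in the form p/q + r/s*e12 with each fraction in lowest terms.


M = -1 - 3*e12, where e12^2 = -1.
Since M commutes with its reverse ~M = a - b*e12, M * ~M = a^2 - b^2*e12^2 = a^2 + b^2.
So M^{-1} = ~M / (a^2 + b^2) = (a - b*e12)/(a^2 + b^2).
a^2 + b^2 = 1 + 9 = 10
Scalar part = -1/10 = -1/10
Bivector coeff = 3/10 = 3/10
M^{-1} = -1/10 + 3/10*e12


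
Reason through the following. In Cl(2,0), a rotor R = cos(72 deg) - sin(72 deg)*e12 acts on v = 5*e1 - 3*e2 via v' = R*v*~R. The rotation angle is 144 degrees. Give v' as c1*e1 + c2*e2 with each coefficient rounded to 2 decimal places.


Rotor R = cos(72deg) - sin(72deg)*e12
Rotation angle theta = 2 * 72 = 144 degrees
v' = R*v*~R rotates v by theta.
cos(144deg) = -0.8090, sin(144deg) = 0.5878
v'_1 = 5*cos(144deg) - (-3)*sin(144deg)
= 5*(-0.8090) - (-3)*0.5878
= -2.28
v'_2 = 5*sin(144deg) + (-3)*cos(144deg)
= 5*0.5878 + (-3)*(-0.8090)
= 5.37
v' = -2.28*e1 + 5.37*e2


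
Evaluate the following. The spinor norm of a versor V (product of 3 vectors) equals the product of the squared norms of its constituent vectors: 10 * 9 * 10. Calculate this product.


Spinor norm N(V) = |v1|^2 * |v2|^2 * ... * |v3|^2
= 10 * 9 * 10
Running product: 10, 90, 900
N(V) = 900


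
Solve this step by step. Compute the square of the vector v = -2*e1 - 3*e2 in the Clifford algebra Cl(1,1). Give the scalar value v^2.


v^2 = sum of c_i^2 * e_i^2
Positive signature terms (e_i^2 = +1): (-2)^2 = 4
Negative signature terms (e_j^2 = -1): (-3)^2 = 9
v^2 = 4 - 9 = -5


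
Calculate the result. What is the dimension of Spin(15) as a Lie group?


Spin(n) double-covers SO(n); both have Lie algebra so(n) of dimension n(n-1)/2.
n = 15
n(n-1) = 15 * 14 = 210
dim Spin(15) = 210/2 = 105


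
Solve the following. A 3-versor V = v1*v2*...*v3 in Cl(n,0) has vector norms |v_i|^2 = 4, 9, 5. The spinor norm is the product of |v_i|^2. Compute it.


Spinor norm N(V) = |v1|^2 * |v2|^2 * ... * |v3|^2
= 4 * 9 * 5
Running product: 4, 36, 180
N(V) = 180


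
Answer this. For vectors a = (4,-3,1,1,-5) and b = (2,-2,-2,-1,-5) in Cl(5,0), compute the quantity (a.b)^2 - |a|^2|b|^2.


a . b = 4*2 + (-3)*(-2) + 1*(-2) + 1*(-1) + (-5)*(-5)
= 8 + 6 + (-2) + (-1) + 25 = 36
|a|^2 = 4^2 + (-3)^2 + 1^2 + 1^2 + (-5)^2 = 52
|b|^2 = 2^2 + (-2)^2 + (-2)^2 + (-1)^2 + (-5)^2 = 38
(a.b)^2 = 36^2 = 1296
|a|^2 * |b|^2 = 52 * 38 = 1976
Result = 1296 - 1976 = -680


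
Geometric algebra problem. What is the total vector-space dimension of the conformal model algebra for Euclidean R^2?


The conformal model of R^2 uses Cl(3,1): the 2 Euclidean generators plus two extra orthogonal generators e+ (e+^2 = +1) and e- (e-^2 = -1), from which the null vectors e0, einf are built.
Number of generators m = 2 + 2 = 4.
dim Cl(p,q) = 2^m = 2^4 = 16


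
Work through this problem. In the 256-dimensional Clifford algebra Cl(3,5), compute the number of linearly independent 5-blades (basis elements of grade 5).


Number of grade-k basis blades in Cl(p,q) with n = p + q is C(n, k).
n = 3 + 5 = 8
C(8, 5) = 8! / (5! * 3!)
= 40320 / (120 * 6)
= 56


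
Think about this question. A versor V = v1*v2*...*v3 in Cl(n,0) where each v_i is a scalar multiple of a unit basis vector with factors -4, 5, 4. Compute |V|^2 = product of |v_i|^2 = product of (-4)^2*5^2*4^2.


Each vector v_i has |v_i|^2 = s_i^2
Squared scales: (-4)^2 = 16, 5^2 = 25, 4^2 = 16
|V|^2 = 16 * 25 * 16
= 6400


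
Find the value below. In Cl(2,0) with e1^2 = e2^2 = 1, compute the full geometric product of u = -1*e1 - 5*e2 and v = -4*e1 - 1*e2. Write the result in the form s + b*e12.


Expand: (-1*e1 - 5*e2)(-4*e1 - 1*e2)
= (-1)*(-4)*e1e1 + (-1)*(-1)*e1e2 + (-5)*(-4)*e2e1 + (-5)*(-1)*e2e2
Using e1^2 = e2^2 = 1, e2e1 = -e1e2:
Scalar part s = (-1)*(-4) + (-5)*(-1) = 4 + 5 = 9
Bivector part b = (-1)*(-1) - (-5)*(-4) = 1 - 20 = -19
uv = 9 - 19*e12


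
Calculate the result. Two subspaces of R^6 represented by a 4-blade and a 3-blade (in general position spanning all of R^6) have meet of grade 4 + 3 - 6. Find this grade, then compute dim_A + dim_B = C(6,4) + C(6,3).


Meet grade = grade(A) + grade(B) - n
= 4 + 3 - 6 = 1
C(6,4) = 15
C(6,3) = 20
dim_A + dim_B = 15 + 20 = 35


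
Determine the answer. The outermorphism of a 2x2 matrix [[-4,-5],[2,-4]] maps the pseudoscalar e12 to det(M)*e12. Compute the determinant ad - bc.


The outermorphism of a linear map f sends e1^e2 to f(e1)^f(e2).
f(e1) = -4*e1 + 2*e2
f(e2) = -5*e1 - 4*e2
f(e1) ^ f(e2) = (-4*e1 + 2*e2) ^ (-5*e1 - 4*e2)
= (-4)*(-4)*e12 + 2*(-5)*e21
= (16 - (-10))*e12
= 26*e12
Coefficient = 26


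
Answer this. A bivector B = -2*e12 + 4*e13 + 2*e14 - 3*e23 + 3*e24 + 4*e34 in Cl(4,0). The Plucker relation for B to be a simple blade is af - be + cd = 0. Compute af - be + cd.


Plucker relation: af - be + cd
a*f = (-2)*4 = -8
b*e = 4*3 = 12
c*d = 2*(-3) = -6
af - be + cd = -8 - 12 + (-6)
= -26


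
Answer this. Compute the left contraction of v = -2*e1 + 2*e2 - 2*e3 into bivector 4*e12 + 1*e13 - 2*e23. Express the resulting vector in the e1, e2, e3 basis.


Left contraction v _| B = <vB>_1 (grade-1 part of the geometric product vB).
Using e1_|e12 = e2, e2_|e12 = -e1, e1_|e13 = e3, e3_|e13 = -e1, e2_|e23 = e3, e3_|e23 = -e2:
e1 coeff: -v2*b12 - v3*b13 = -(2)*(4) - (-2)*(1) = -6
e2 coeff: v1*b12 - v3*b23 = (-2)*(4) - (-2)*(-2) = -12
e3 coeff: v1*b13 + v2*b23 = (-2)*(1) + (2)*(-2) = -6
v _| B = -6*e1 - 12*e2 - 6*e3


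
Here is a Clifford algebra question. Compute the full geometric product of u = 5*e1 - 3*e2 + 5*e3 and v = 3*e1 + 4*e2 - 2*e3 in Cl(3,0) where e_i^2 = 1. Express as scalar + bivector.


In Cl(3,0): e_i^2 = 1, e_ie_j = -e_je_i for i != j.
Scalar part = u . v = 5*3 + (-3)*4 + 5*(-2)
= 15 + (-12) + (-10) = -7
e12 coeff = 5*4 - (-3)*3 = 20 - (-9) = 29
e13 coeff = 5*(-2) - 5*3 = -10 - 15 = -25
e23 coeff = (-3)*(-2) - 5*4 = 6 - 20 = -14
uv = -7 + 29*e12 - 25*e13 - 14*e23


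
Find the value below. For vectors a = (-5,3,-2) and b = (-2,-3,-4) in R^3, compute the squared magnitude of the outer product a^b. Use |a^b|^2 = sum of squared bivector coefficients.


a wedge b = (a1*b2 - a2*b1)*e12 + (a1*b3 - a3*b1)*e13 + (a2*b3 - a3*b2)*e23
e12 coeff: (-5)*(-3) - 3*(-2) = 15 - (-6) = 21
e13 coeff: (-5)*(-4) - (-2)*(-2) = 20 - 4 = 16
e23 coeff: 3*(-4) - (-2)*(-3) = -12 - 6 = -18
|a wedge b|^2 = 21^2 + 16^2 + (-18)^2
= 441 + 256 + 324
= 1021


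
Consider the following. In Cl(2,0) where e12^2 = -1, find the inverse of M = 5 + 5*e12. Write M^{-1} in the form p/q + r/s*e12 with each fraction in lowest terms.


M = 5 + 5*e12, where e12^2 = -1.
Since M commutes with its reverse ~M = a - b*e12, M * ~M = a^2 - b^2*e12^2 = a^2 + b^2.
So M^{-1} = ~M / (a^2 + b^2) = (a - b*e12)/(a^2 + b^2).
a^2 + b^2 = 25 + 25 = 50
Scalar part = 5/50 = 1/10
Bivector coeff = -5/50 = -1/10
M^{-1} = 1/10 - 1/10*e12


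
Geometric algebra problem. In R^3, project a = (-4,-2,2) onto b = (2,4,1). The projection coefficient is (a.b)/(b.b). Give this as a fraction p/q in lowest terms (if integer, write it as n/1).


Projection coefficient = (a . b) / (b . b)
a . b = (-4)*2 + (-2)*4 + 2*1
= -8 + (-8) + 2 = -14
b . b = 2^2 + 4^2 + 1^2
= 4 + 16 + 1 = 21
Coefficient = -14/21
In lowest terms: -2/3


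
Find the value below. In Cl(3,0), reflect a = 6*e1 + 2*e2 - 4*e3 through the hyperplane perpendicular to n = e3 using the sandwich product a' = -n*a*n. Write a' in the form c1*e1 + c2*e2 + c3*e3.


Reflection formula: a' = -n*a*n, with n = e3 (unit vector, n^2 = 1).
For reflection through hyperplane perp to e3:
The component along e3 flips sign, others stay.
a = (6, 2, -4)
a' = (6, 2, 4)
a' = 6*e1 + 2*e2 + 4*e3


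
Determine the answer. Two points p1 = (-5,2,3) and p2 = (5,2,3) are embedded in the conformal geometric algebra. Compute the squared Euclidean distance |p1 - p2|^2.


p1 - p2 = (-10, 0, 0)
|p1 - p2|^2 = (-10)^2 + 0^2 + 0^2
= 100 + 0 + 0
= 100


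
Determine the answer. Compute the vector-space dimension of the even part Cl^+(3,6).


Even subalgebra dimension = 2^(n-1)
n = 3 + 6 = 9
2^(9 - 1) = 2^8 = 256
Verification: sum of C(9,k) for even k = 1 + 36 + 126 + 84 + 9 = 256
Result = 256


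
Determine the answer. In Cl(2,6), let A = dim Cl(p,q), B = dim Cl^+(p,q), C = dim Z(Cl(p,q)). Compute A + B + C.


n = 2 + 6 = 8
Total dim = 2^8 = 256
Even subalgebra dim = 2^7 = 128
n is even, so center dim = 1
Sum = 256 + 128 + 1 = 385


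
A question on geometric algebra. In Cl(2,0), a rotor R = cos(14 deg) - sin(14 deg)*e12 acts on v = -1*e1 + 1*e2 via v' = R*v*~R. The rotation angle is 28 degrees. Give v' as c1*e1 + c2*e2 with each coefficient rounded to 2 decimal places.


Rotor R = cos(14deg) - sin(14deg)*e12
Rotation angle theta = 2 * 14 = 28 degrees
v' = R*v*~R rotates v by theta.
cos(28deg) = 0.8829, sin(28deg) = 0.4695
v'_1 = -1*cos(28deg) - 1*sin(28deg)
= -1*0.8829 - 1*0.4695
= -1.35
v'_2 = -1*sin(28deg) + 1*cos(28deg)
= -1*0.4695 + 1*0.8829
= 0.41
v' = -1.35*e1 + 0.41*e2


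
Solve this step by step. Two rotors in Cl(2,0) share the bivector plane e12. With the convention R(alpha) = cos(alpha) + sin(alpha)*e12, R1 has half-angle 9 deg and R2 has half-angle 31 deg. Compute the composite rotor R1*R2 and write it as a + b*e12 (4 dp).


Same-plane rotors commute and their half-angles add:
R1*R2 = cos(a1 + a2) + sin(a1 + a2)*e12.
a1 + a2 = 9 + 31 = 40 deg
cos(40 deg) = 0.7660
sin(40 deg) = 0.6428
R1*R2 = 0.7660 + 0.6428*e12


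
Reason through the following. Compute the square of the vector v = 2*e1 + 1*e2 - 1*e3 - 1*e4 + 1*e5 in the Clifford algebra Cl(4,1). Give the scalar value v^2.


v^2 = sum of c_i^2 * e_i^2
Positive signature terms (e_i^2 = +1): 2^2 + 1^2 + (-1)^2 + (-1)^2 = 7
Negative signature terms (e_j^2 = -1): 1^2 = 1
v^2 = 7 - 1 = 6


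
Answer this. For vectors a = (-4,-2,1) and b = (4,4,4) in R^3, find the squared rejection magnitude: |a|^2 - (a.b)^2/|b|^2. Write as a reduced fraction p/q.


|a|^2 = (-4)^2 + (-2)^2 + 1^2 = 21
|b|^2 = 4^2 + 4^2 + 4^2 = 48
a . b = (-4)*4 + (-2)*4 + 1*4 = -20
(a.b)^2 = (-20)^2 = 400
|rej|^2 = 21 - 400/48
= (1008 - 400)/48
= 608/48
In lowest terms: 38/3


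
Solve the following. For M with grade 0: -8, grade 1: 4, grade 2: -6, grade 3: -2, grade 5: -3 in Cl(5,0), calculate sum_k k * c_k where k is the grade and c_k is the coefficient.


Grade-weighted sum = sum of grade_k * coefficient_k
0*(-8) = 0
1*4 = 4
2*(-6) = -12
3*(-2) = -6
5*(-3) = -15
Total = 0 + 4 + (-12) + (-6) + (-15) = -29


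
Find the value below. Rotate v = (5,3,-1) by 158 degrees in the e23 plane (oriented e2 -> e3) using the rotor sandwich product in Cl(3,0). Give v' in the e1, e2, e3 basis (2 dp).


Rotor R = cos(79deg) - sin(79deg)*e23
Rotation angle theta = 2 * 79 = 158 degrees in the e23 plane (e2 -> e3).
The component perpendicular to the plane (e1) is invariant: v'_1 = v1 = 5.00
cos(158deg) = -0.9272, sin(158deg) = 0.3746
v'_2 = v2*cos(theta) - v3*sin(theta) = 3*(-0.9272) - (-1)*0.3746 = -2.41
v'_3 = v2*sin(theta) + v3*cos(theta) = 3*0.3746 + (-1)*(-0.9272) = 2.05
v' = 5.00*e1 - 2.41*e2 + 2.05*e3


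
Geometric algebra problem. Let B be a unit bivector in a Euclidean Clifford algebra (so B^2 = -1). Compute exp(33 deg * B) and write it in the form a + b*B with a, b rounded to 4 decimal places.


For a unit bivector B with B^2 = -1, the exponential series gives
e^(theta*B) = cos(theta) + sin(theta)*B (the GA analogue of Euler's formula).
theta = 33 degrees = 0.575959 rad
cos(33 deg) = 0.8387
sin(33 deg) = 0.5446
exp(theta*B) = 0.8387 + 0.5446*B


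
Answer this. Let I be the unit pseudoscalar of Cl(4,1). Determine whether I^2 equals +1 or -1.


The pseudoscalar I = e1...e_n (product of all n generators) of Cl(p,q) satisfies I^2 = (-1)^(q + n(n-1)/2).
p = 4, q = 1, n = p + q = 5
n(n-1)/2 = 5 * 4 / 2 = 10
Exponent = q + n(n-1)/2 = 1 + 10 = 11
I^2 = (-1)^11 = -1


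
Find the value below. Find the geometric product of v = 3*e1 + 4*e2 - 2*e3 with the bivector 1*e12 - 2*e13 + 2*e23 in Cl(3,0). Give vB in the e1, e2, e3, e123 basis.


vB has grade-1 (vector) and grade-3 (trivector) parts: vB = (v _| B) + (v ^ B).
Vector part <vB>_1:
  e1: -v2*b12 - v3*b13 = -(4)*(1) - (-2)*(-2) = -8
  e2: v1*b12 - v3*b23 = (3)*(1) - (-2)*(2) = 7
  e3: v1*b13 + v2*b23 = (3)*(-2) + (4)*(2) = 2
Trivector part <vB>_3:
  e123: v1*b23 - v2*b13 + v3*b12 = (3)*(2) - (4)*(-2) + (-2)*(1) = 12
vB = -8*e1 + 7*e2 + 2*e3 + 12*e123


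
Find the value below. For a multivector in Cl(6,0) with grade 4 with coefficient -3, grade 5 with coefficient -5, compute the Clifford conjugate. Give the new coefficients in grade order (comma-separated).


Clifford conjugate sign for grade k: (-1)^(k(k+1)/2)
Grade 4: (-1)^(4*5/2) = (-1)^10 = 1, coeff -3 -> -3
Grade 5: (-1)^(5*6/2) = (-1)^15 = -1, coeff -5 -> 5
Conjugated coefficients: -3, 5


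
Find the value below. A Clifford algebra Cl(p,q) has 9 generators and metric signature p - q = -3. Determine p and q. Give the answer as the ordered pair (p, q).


We need p + q = 9 and p - q = -3.
Adding: 2p = 9 + (-3) = 6, so p = 3.
Then q = 9 - 3 = 6.
(p, q) = (3, 6)


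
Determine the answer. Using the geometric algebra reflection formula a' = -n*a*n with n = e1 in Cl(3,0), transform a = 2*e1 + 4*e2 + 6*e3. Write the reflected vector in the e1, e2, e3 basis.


Reflection formula: a' = -n*a*n, with n = e1 (unit vector, n^2 = 1).
For reflection through hyperplane perp to e1:
The component along e1 flips sign, others stay.
a = (2, 4, 6)
a' = (-2, 4, 6)
a' = -2*e1 + 4*e2 + 6*e3


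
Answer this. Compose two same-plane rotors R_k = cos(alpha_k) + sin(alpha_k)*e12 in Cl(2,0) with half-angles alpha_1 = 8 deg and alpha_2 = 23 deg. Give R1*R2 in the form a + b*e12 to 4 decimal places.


Same-plane rotors commute and their half-angles add:
R1*R2 = cos(a1 + a2) + sin(a1 + a2)*e12.
a1 + a2 = 8 + 23 = 31 deg
cos(31 deg) = 0.8572
sin(31 deg) = 0.5150
R1*R2 = 0.8572 + 0.5150*e12


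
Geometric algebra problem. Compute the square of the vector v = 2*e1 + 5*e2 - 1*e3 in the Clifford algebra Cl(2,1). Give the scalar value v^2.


v^2 = sum of c_i^2 * e_i^2
Positive signature terms (e_i^2 = +1): 2^2 + 5^2 = 29
Negative signature terms (e_j^2 = -1): (-1)^2 = 1
v^2 = 29 - 1 = 28


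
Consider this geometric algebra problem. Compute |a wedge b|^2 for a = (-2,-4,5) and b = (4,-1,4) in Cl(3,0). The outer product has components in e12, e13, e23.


a wedge b = (a1*b2 - a2*b1)*e12 + (a1*b3 - a3*b1)*e13 + (a2*b3 - a3*b2)*e23
e12 coeff: (-2)*(-1) - (-4)*4 = 2 - (-16) = 18
e13 coeff: (-2)*4 - 5*4 = -8 - 20 = -28
e23 coeff: (-4)*4 - 5*(-1) = -16 - (-5) = -11
|a wedge b|^2 = 18^2 + (-28)^2 + (-11)^2
= 324 + 784 + 121
= 1229


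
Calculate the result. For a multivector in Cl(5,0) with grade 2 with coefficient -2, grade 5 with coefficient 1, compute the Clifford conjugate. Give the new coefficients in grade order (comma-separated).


Clifford conjugate sign for grade k: (-1)^(k(k+1)/2)
Grade 2: (-1)^(2*3/2) = (-1)^3 = -1, coeff -2 -> 2
Grade 5: (-1)^(5*6/2) = (-1)^15 = -1, coeff 1 -> -1
Conjugated coefficients: 2, -1


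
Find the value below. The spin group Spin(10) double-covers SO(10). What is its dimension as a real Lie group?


Spin(n) double-covers SO(n); both have Lie algebra so(n) of dimension n(n-1)/2.
n = 10
n(n-1) = 10 * 9 = 90
dim Spin(10) = 90/2 = 45


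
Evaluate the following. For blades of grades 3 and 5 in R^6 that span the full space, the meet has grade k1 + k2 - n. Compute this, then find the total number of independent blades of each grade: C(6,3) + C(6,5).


Meet grade = grade(A) + grade(B) - n
= 3 + 5 - 6 = 2
C(6,3) = 20
C(6,5) = 6
dim_A + dim_B = 20 + 6 = 26


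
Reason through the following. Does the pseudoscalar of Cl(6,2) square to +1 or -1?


The pseudoscalar I = e1...e_n (product of all n generators) of Cl(p,q) satisfies I^2 = (-1)^(q + n(n-1)/2).
p = 6, q = 2, n = p + q = 8
n(n-1)/2 = 8 * 7 / 2 = 28
Exponent = q + n(n-1)/2 = 2 + 28 = 30
I^2 = (-1)^30 = +1


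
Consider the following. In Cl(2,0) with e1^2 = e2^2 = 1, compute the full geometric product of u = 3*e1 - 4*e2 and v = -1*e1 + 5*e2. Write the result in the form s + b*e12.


Expand: (3*e1 - 4*e2)(-1*e1 + 5*e2)
= 3*(-1)*e1e1 + 3*5*e1e2 + (-4)*(-1)*e2e1 + (-4)*5*e2e2
Using e1^2 = e2^2 = 1, e2e1 = -e1e2:
Scalar part s = 3*(-1) + (-4)*5 = -3 + (-20) = -23
Bivector part b = 3*5 - (-4)*(-1) = 15 - 4 = 11
uv = -23 + 11*e12


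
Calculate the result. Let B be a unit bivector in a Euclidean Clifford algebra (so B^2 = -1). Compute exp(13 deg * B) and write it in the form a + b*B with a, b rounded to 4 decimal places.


For a unit bivector B with B^2 = -1, the exponential series gives
e^(theta*B) = cos(theta) + sin(theta)*B (the GA analogue of Euler's formula).
theta = 13 degrees = 0.226893 rad
cos(13 deg) = 0.9744
sin(13 deg) = 0.2250
exp(theta*B) = 0.9744 + 0.2250*B


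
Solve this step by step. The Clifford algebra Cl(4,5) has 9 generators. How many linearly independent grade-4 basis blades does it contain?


Number of grade-k basis blades in Cl(p,q) with n = p + q is C(n, k).
n = 4 + 5 = 9
C(9, 4) = 9! / (4! * 5!)
= 362880 / (24 * 120)
= 126


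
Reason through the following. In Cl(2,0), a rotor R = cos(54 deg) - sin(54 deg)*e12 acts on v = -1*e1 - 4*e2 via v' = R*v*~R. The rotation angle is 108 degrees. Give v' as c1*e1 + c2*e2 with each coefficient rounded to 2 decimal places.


Rotor R = cos(54deg) - sin(54deg)*e12
Rotation angle theta = 2 * 54 = 108 degrees
v' = R*v*~R rotates v by theta.
cos(108deg) = -0.3090, sin(108deg) = 0.9511
v'_1 = -1*cos(108deg) - (-4)*sin(108deg)
= -1*(-0.3090) - (-4)*0.9511
= 4.11
v'_2 = -1*sin(108deg) + (-4)*cos(108deg)
= -1*0.9511 + (-4)*(-0.3090)
= 0.29
v' = 4.11*e1 + 0.29*e2


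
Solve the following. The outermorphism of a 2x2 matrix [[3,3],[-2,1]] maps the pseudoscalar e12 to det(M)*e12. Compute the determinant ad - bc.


The outermorphism of a linear map f sends e1^e2 to f(e1)^f(e2).
f(e1) = 3*e1 - 2*e2
f(e2) = 3*e1 + 1*e2
f(e1) ^ f(e2) = (3*e1 - 2*e2) ^ (3*e1 + 1*e2)
= 3*1*e12 + (-2)*3*e21
= (3 - (-6))*e12
= 9*e12
Coefficient = 9


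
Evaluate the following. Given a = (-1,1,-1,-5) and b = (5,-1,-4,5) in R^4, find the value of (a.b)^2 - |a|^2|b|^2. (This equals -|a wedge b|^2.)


a . b = (-1)*5 + 1*(-1) + (-1)*(-4) + (-5)*5
= -5 + (-1) + 4 + (-25) = -27
|a|^2 = (-1)^2 + 1^2 + (-1)^2 + (-5)^2 = 28
|b|^2 = 5^2 + (-1)^2 + (-4)^2 + 5^2 = 67
(a.b)^2 = (-27)^2 = 729
|a|^2 * |b|^2 = 28 * 67 = 1876
Result = 729 - 1876 = -1147


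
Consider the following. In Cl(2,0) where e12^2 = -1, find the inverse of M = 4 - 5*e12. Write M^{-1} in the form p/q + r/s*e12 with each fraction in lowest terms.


M = 4 - 5*e12, where e12^2 = -1.
Since M commutes with its reverse ~M = a - b*e12, M * ~M = a^2 - b^2*e12^2 = a^2 + b^2.
So M^{-1} = ~M / (a^2 + b^2) = (a - b*e12)/(a^2 + b^2).
a^2 + b^2 = 16 + 25 = 41
Scalar part = 4/41 = 4/41
Bivector coeff = 5/41 = 5/41
M^{-1} = 4/41 + 5/41*e12


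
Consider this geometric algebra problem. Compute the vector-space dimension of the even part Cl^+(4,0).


Even subalgebra dimension = 2^(n-1)
n = 4 + 0 = 4
2^(4 - 1) = 2^3 = 8
Verification: sum of C(4,k) for even k = 1 + 6 + 1 = 8
Result = 8


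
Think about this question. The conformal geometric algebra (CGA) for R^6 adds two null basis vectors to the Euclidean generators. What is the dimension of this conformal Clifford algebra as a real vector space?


The conformal model of R^6 uses Cl(7,1): the 6 Euclidean generators plus two extra orthogonal generators e+ (e+^2 = +1) and e- (e-^2 = -1), from which the null vectors e0, einf are built.
Number of generators m = 6 + 2 = 8.
dim Cl(p,q) = 2^m = 2^8 = 256


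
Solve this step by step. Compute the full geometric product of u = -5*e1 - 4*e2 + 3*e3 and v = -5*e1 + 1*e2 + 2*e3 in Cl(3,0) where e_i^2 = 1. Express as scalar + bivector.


In Cl(3,0): e_i^2 = 1, e_ie_j = -e_je_i for i != j.
Scalar part = u . v = (-5)*(-5) + (-4)*1 + 3*2
= 25 + (-4) + 6 = 27
e12 coeff = (-5)*1 - (-4)*(-5) = -5 - 20 = -25
e13 coeff = (-5)*2 - 3*(-5) = -10 - (-15) = 5
e23 coeff = (-4)*2 - 3*1 = -8 - 3 = -11
uv = 27 - 25*e12 + 5*e13 - 11*e23


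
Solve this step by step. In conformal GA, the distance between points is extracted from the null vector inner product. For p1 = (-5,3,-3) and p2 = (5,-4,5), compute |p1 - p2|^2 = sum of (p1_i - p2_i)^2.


p1 - p2 = (-10, 7, -8)
|p1 - p2|^2 = (-10)^2 + 7^2 + (-8)^2
= 100 + 49 + 64
= 213


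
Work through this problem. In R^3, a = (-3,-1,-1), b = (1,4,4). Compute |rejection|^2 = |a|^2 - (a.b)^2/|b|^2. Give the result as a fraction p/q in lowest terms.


|a|^2 = (-3)^2 + (-1)^2 + (-1)^2 = 11
|b|^2 = 1^2 + 4^2 + 4^2 = 33
a . b = (-3)*1 + (-1)*4 + (-1)*4 = -11
(a.b)^2 = (-11)^2 = 121
|rej|^2 = 11 - 121/33
= (363 - 121)/33
= 242/33
In lowest terms: 22/3


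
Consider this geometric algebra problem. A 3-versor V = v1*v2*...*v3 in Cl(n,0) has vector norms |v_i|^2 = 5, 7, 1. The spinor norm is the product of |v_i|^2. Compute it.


Spinor norm N(V) = |v1|^2 * |v2|^2 * ... * |v3|^2
= 5 * 7 * 1
Running product: 5, 35, 35
N(V) = 35


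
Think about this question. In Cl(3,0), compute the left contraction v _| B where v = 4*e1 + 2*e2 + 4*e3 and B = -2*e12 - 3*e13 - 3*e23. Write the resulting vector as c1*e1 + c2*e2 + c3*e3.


Left contraction v _| B = <vB>_1 (grade-1 part of the geometric product vB).
Using e1_|e12 = e2, e2_|e12 = -e1, e1_|e13 = e3, e3_|e13 = -e1, e2_|e23 = e3, e3_|e23 = -e2:
e1 coeff: -v2*b12 - v3*b13 = -(2)*(-2) - (4)*(-3) = 16
e2 coeff: v1*b12 - v3*b23 = (4)*(-2) - (4)*(-3) = 4
e3 coeff: v1*b13 + v2*b23 = (4)*(-3) + (2)*(-3) = -18
v _| B = 16*e1 + 4*e2 - 18*e3


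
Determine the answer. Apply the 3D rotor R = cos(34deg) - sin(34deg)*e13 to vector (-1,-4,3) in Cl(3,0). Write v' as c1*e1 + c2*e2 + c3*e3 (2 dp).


Rotor R = cos(34deg) - sin(34deg)*e13
Rotation angle theta = 2 * 34 = 68 degrees in the e13 plane (e1 -> e3).
The component perpendicular to the plane (e2) is invariant: v'_2 = v2 = -4.00
cos(68deg) = 0.3746, sin(68deg) = 0.9272
v'_1 = v1*cos(theta) - v3*sin(theta) = -1*0.3746 - 3*0.9272 = -3.16
v'_3 = v1*sin(theta) + v3*cos(theta) = -1*0.9272 + 3*0.3746 = 0.20
v' = -3.16*e1 - 4.00*e2 + 0.20*e3


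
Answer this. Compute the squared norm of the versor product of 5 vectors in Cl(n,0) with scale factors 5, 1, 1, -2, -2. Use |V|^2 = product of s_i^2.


Each vector v_i has |v_i|^2 = s_i^2
Squared scales: 5^2 = 25, 1^2 = 1, 1^2 = 1, (-2)^2 = 4, (-2)^2 = 4
|V|^2 = 25 * 1 * 1 * 4 * 4
= 400


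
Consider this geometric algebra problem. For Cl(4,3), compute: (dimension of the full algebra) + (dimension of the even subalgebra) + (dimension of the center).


n = 4 + 3 = 7
Total dim = 2^7 = 128
Even subalgebra dim = 2^6 = 64
n is odd, so center dim = 2
Sum = 128 + 64 + 2 = 194


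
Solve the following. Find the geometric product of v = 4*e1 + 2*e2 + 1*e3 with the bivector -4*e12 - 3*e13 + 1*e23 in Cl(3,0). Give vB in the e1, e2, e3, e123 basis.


vB has grade-1 (vector) and grade-3 (trivector) parts: vB = (v _| B) + (v ^ B).
Vector part <vB>_1:
  e1: -v2*b12 - v3*b13 = -(2)*(-4) - (1)*(-3) = 11
  e2: v1*b12 - v3*b23 = (4)*(-4) - (1)*(1) = -17
  e3: v1*b13 + v2*b23 = (4)*(-3) + (2)*(1) = -10
Trivector part <vB>_3:
  e123: v1*b23 - v2*b13 + v3*b12 = (4)*(1) - (2)*(-3) + (1)*(-4) = 6
vB = 11*e1 - 17*e2 - 10*e3 + 6*e123


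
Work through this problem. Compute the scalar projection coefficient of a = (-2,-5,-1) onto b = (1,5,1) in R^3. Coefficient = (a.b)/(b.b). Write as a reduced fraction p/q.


Projection coefficient = (a . b) / (b . b)
a . b = (-2)*1 + (-5)*5 + (-1)*1
= -2 + (-25) + (-1) = -28
b . b = 1^2 + 5^2 + 1^2
= 1 + 25 + 1 = 27
Coefficient = -28/27
In lowest terms: -28/27


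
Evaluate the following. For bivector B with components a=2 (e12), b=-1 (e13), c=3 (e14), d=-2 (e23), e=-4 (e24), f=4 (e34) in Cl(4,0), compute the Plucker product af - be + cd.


Plucker relation: af - be + cd
a*f = 2*4 = 8
b*e = (-1)*(-4) = 4
c*d = 3*(-2) = -6
af - be + cd = 8 - 4 + (-6)
= -2


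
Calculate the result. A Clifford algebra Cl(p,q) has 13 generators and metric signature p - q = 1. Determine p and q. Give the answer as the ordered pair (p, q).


We need p + q = 13 and p - q = 1.
Adding: 2p = 13 + 1 = 14, so p = 7.
Then q = 13 - 7 = 6.
(p, q) = (7, 6)


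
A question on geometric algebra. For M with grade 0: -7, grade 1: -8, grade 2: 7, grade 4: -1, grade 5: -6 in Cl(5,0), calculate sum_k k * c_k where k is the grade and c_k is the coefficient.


Grade-weighted sum = sum of grade_k * coefficient_k
0*(-7) = 0
1*(-8) = -8
2*7 = 14
4*(-1) = -4
5*(-6) = -30
Total = 0 + (-8) + 14 + (-4) + (-30) = -28


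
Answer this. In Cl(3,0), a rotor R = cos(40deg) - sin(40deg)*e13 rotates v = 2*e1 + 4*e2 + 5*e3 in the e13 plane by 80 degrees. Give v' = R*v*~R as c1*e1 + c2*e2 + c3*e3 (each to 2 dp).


Rotor R = cos(40deg) - sin(40deg)*e13
Rotation angle theta = 2 * 40 = 80 degrees in the e13 plane (e1 -> e3).
The component perpendicular to the plane (e2) is invariant: v'_2 = v2 = 4.00
cos(80deg) = 0.1736, sin(80deg) = 0.9848
v'_1 = v1*cos(theta) - v3*sin(theta) = 2*0.1736 - 5*0.9848 = -4.58
v'_3 = v1*sin(theta) + v3*cos(theta) = 2*0.9848 + 5*0.1736 = 2.84
v' = -4.58*e1 + 4.00*e2 + 2.84*e3


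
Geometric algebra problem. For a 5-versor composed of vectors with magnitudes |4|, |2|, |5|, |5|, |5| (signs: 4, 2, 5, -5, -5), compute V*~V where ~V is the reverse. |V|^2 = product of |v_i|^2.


Each vector v_i has |v_i|^2 = s_i^2
Squared scales: 4^2 = 16, 2^2 = 4, 5^2 = 25, (-5)^2 = 25, (-5)^2 = 25
|V|^2 = 16 * 4 * 25 * 25 * 25
= 1000000


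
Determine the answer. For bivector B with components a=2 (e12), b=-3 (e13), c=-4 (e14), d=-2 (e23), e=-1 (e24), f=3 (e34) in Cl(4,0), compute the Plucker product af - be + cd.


Plucker relation: af - be + cd
a*f = 2*3 = 6
b*e = (-3)*(-1) = 3
c*d = (-4)*(-2) = 8
af - be + cd = 6 - 3 + 8
= 11


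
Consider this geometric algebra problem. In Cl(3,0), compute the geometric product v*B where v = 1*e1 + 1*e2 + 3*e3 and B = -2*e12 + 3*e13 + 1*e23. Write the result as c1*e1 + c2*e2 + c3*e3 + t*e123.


vB has grade-1 (vector) and grade-3 (trivector) parts: vB = (v _| B) + (v ^ B).
Vector part <vB>_1:
  e1: -v2*b12 - v3*b13 = -(1)*(-2) - (3)*(3) = -7
  e2: v1*b12 - v3*b23 = (1)*(-2) - (3)*(1) = -5
  e3: v1*b13 + v2*b23 = (1)*(3) + (1)*(1) = 4
Trivector part <vB>_3:
  e123: v1*b23 - v2*b13 + v3*b12 = (1)*(1) - (1)*(3) + (3)*(-2) = -8
vB = -7*e1 - 5*e2 + 4*e3 - 8*e123


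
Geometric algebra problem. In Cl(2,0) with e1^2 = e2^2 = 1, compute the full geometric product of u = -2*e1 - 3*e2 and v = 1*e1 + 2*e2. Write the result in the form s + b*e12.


Expand: (-2*e1 - 3*e2)(1*e1 + 2*e2)
= (-2)*1*e1e1 + (-2)*2*e1e2 + (-3)*1*e2e1 + (-3)*2*e2e2
Using e1^2 = e2^2 = 1, e2e1 = -e1e2:
Scalar part s = (-2)*1 + (-3)*2 = -2 + (-6) = -8
Bivector part b = (-2)*2 - (-3)*1 = -4 - (-3) = -1
uv = -8 - 1*e12


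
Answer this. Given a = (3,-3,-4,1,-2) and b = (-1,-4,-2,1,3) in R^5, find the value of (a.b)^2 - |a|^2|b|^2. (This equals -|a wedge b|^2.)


a . b = 3*(-1) + (-3)*(-4) + (-4)*(-2) + 1*1 + (-2)*3
= -3 + 12 + 8 + 1 + (-6) = 12
|a|^2 = 3^2 + (-3)^2 + (-4)^2 + 1^2 + (-2)^2 = 39
|b|^2 = (-1)^2 + (-4)^2 + (-2)^2 + 1^2 + 3^2 = 31
(a.b)^2 = 12^2 = 144
|a|^2 * |b|^2 = 39 * 31 = 1209
Result = 144 - 1209 = -1065


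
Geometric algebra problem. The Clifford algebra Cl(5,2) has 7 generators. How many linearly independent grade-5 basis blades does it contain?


Number of grade-k basis blades in Cl(p,q) with n = p + q is C(n, k).
n = 5 + 2 = 7
C(7, 5) = 7! / (5! * 2!)
= 5040 / (120 * 2)
= 21


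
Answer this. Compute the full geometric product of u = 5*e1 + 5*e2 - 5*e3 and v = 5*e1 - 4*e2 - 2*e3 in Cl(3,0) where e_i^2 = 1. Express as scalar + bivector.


In Cl(3,0): e_i^2 = 1, e_ie_j = -e_je_i for i != j.
Scalar part = u . v = 5*5 + 5*(-4) + (-5)*(-2)
= 25 + (-20) + 10 = 15
e12 coeff = 5*(-4) - 5*5 = -20 - 25 = -45
e13 coeff = 5*(-2) - (-5)*5 = -10 - (-25) = 15
e23 coeff = 5*(-2) - (-5)*(-4) = -10 - 20 = -30
uv = 15 - 45*e12 + 15*e13 - 30*e23


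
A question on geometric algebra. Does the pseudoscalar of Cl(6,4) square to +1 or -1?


The pseudoscalar I = e1...e_n (product of all n generators) of Cl(p,q) satisfies I^2 = (-1)^(q + n(n-1)/2).
p = 6, q = 4, n = p + q = 10
n(n-1)/2 = 10 * 9 / 2 = 45
Exponent = q + n(n-1)/2 = 4 + 45 = 49
I^2 = (-1)^49 = -1


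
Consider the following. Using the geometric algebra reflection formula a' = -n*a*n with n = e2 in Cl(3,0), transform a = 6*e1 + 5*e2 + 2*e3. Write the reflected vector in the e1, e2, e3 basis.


Reflection formula: a' = -n*a*n, with n = e2 (unit vector, n^2 = 1).
For reflection through hyperplane perp to e2:
The component along e2 flips sign, others stay.
a = (6, 5, 2)
a' = (6, -5, 2)
a' = 6*e1 - 5*e2 + 2*e3


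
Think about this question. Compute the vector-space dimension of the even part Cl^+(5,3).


Even subalgebra dimension = 2^(n-1)
n = 5 + 3 = 8
2^(8 - 1) = 2^7 = 128
Verification: sum of C(8,k) for even k = 1 + 28 + 70 + 28 + 1 = 128
Result = 128


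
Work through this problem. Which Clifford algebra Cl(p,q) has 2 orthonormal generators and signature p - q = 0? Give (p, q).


We need p + q = 2 and p - q = 0.
Adding: 2p = 2 + 0 = 2, so p = 1.
Then q = 2 - 1 = 1.
(p, q) = (1, 1)


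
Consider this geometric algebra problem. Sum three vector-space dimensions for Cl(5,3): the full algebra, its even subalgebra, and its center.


n = 5 + 3 = 8
Total dim = 2^8 = 256
Even subalgebra dim = 2^7 = 128
n is even, so center dim = 1
Sum = 256 + 128 + 1 = 385


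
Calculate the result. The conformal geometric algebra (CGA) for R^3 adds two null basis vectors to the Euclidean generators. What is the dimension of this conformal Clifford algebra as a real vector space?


The conformal model of R^3 uses Cl(4,1): the 3 Euclidean generators plus two extra orthogonal generators e+ (e+^2 = +1) and e- (e-^2 = -1), from which the null vectors e0, einf are built.
Number of generators m = 3 + 2 = 5.
dim Cl(p,q) = 2^m = 2^5 = 32


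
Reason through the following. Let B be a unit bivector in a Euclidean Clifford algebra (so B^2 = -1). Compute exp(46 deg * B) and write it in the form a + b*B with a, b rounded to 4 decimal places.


For a unit bivector B with B^2 = -1, the exponential series gives
e^(theta*B) = cos(theta) + sin(theta)*B (the GA analogue of Euler's formula).
theta = 46 degrees = 0.802851 rad
cos(46 deg) = 0.6947
sin(46 deg) = 0.7193
exp(theta*B) = 0.6947 + 0.7193*B


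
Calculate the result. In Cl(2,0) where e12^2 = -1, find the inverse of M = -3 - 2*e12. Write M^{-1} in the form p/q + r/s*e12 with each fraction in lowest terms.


M = -3 - 2*e12, where e12^2 = -1.
Since M commutes with its reverse ~M = a - b*e12, M * ~M = a^2 - b^2*e12^2 = a^2 + b^2.
So M^{-1} = ~M / (a^2 + b^2) = (a - b*e12)/(a^2 + b^2).
a^2 + b^2 = 9 + 4 = 13
Scalar part = -3/13 = -3/13
Bivector coeff = 2/13 = 2/13
M^{-1} = -3/13 + 2/13*e12


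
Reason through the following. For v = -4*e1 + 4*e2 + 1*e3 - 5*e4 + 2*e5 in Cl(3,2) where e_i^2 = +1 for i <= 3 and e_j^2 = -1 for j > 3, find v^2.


v^2 = sum of c_i^2 * e_i^2
Positive signature terms (e_i^2 = +1): (-4)^2 + 4^2 + 1^2 = 33
Negative signature terms (e_j^2 = -1): (-5)^2 + 2^2 = 29
v^2 = 33 - 29 = 4


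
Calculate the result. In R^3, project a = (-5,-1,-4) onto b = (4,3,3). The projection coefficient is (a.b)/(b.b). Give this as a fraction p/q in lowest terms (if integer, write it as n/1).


Projection coefficient = (a . b) / (b . b)
a . b = (-5)*4 + (-1)*3 + (-4)*3
= -20 + (-3) + (-12) = -35
b . b = 4^2 + 3^2 + 3^2
= 16 + 9 + 9 = 34
Coefficient = -35/34
In lowest terms: -35/34


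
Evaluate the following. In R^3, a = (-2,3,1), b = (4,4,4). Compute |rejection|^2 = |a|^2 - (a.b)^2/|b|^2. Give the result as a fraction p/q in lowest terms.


|a|^2 = (-2)^2 + 3^2 + 1^2 = 14
|b|^2 = 4^2 + 4^2 + 4^2 = 48
a . b = (-2)*4 + 3*4 + 1*4 = 8
(a.b)^2 = 8^2 = 64
|rej|^2 = 14 - 64/48
= (672 - 64)/48
= 608/48
In lowest terms: 38/3


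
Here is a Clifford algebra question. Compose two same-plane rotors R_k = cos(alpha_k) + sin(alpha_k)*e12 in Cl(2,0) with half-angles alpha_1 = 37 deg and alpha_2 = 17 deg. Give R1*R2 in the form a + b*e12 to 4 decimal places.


Same-plane rotors commute and their half-angles add:
R1*R2 = cos(a1 + a2) + sin(a1 + a2)*e12.
a1 + a2 = 37 + 17 = 54 deg
cos(54 deg) = 0.5878
sin(54 deg) = 0.8090
R1*R2 = 0.5878 + 0.8090*e12


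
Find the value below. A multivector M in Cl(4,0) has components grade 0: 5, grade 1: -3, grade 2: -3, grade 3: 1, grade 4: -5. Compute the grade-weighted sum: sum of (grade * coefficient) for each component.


Grade-weighted sum = sum of grade_k * coefficient_k
0*5 = 0
1*(-3) = -3
2*(-3) = -6
3*1 = 3
4*(-5) = -20
Total = 0 + (-3) + (-6) + 3 + (-20) = -26


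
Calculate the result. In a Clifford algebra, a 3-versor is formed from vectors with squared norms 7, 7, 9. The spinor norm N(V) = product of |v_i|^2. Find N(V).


Spinor norm N(V) = |v1|^2 * |v2|^2 * ... * |v3|^2
= 7 * 7 * 9
Running product: 7, 49, 441
N(V) = 441


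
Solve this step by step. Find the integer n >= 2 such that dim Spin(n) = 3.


dim Spin(n) = dim so(n) = n(n-1)/2.
Solve n(n-1)/2 = 3, i.e. n^2 - n - 6 = 0.
Discriminant = 1 + 8*3 = 25
n = (1 + sqrt(25))/2 = (1 + 5)/2 = 3


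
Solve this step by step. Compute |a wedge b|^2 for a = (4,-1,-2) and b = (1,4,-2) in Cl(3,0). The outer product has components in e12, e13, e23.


a wedge b = (a1*b2 - a2*b1)*e12 + (a1*b3 - a3*b1)*e13 + (a2*b3 - a3*b2)*e23
e12 coeff: 4*4 - (-1)*1 = 16 - (-1) = 17
e13 coeff: 4*(-2) - (-2)*1 = -8 - (-2) = -6
e23 coeff: (-1)*(-2) - (-2)*4 = 2 - (-8) = 10
|a wedge b|^2 = 17^2 + (-6)^2 + 10^2
= 289 + 36 + 100
= 425


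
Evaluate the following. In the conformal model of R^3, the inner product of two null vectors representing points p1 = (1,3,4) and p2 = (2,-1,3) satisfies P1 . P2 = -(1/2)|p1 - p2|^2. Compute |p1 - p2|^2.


p1 - p2 = (-1, 4, 1)
|p1 - p2|^2 = (-1)^2 + 4^2 + 1^2
= 1 + 16 + 1
= 18


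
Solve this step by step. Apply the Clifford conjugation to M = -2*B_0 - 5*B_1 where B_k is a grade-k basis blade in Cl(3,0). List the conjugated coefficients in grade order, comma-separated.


Clifford conjugate sign for grade k: (-1)^(k(k+1)/2)
Grade 0: (-1)^(0*1/2) = (-1)^0 = 1, coeff -2 -> -2
Grade 1: (-1)^(1*2/2) = (-1)^1 = -1, coeff -5 -> 5
Conjugated coefficients: -2, 5


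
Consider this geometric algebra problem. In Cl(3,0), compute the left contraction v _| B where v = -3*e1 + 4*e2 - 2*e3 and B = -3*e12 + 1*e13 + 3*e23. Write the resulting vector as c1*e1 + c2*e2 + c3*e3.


Left contraction v _| B = <vB>_1 (grade-1 part of the geometric product vB).
Using e1_|e12 = e2, e2_|e12 = -e1, e1_|e13 = e3, e3_|e13 = -e1, e2_|e23 = e3, e3_|e23 = -e2:
e1 coeff: -v2*b12 - v3*b13 = -(4)*(-3) - (-2)*(1) = 14
e2 coeff: v1*b12 - v3*b23 = (-3)*(-3) - (-2)*(3) = 15
e3 coeff: v1*b13 + v2*b23 = (-3)*(1) + (4)*(3) = 9
v _| B = 14*e1 + 15*e2 + 9*e3


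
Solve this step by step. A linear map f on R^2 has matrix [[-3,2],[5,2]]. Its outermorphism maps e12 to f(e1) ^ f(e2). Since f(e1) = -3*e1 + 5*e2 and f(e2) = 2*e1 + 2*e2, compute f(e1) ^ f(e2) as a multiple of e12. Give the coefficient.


The outermorphism of a linear map f sends e1^e2 to f(e1)^f(e2).
f(e1) = -3*e1 + 5*e2
f(e2) = 2*e1 + 2*e2
f(e1) ^ f(e2) = (-3*e1 + 5*e2) ^ (2*e1 + 2*e2)
= (-3)*2*e12 + 5*2*e21
= (-6 - 10)*e12
= -16*e12
Coefficient = -16


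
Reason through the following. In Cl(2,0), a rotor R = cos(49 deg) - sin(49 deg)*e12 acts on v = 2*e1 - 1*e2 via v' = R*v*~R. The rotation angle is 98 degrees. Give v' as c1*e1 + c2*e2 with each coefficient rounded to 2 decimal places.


Rotor R = cos(49deg) - sin(49deg)*e12
Rotation angle theta = 2 * 49 = 98 degrees
v' = R*v*~R rotates v by theta.
cos(98deg) = -0.1392, sin(98deg) = 0.9903
v'_1 = 2*cos(98deg) - (-1)*sin(98deg)
= 2*(-0.1392) - (-1)*0.9903
= 0.71
v'_2 = 2*sin(98deg) + (-1)*cos(98deg)
= 2*0.9903 + (-1)*(-0.1392)
= 2.12
v' = 0.71*e1 + 2.12*e2


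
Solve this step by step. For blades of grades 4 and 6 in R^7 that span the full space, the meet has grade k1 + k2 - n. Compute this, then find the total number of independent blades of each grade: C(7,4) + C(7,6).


Meet grade = grade(A) + grade(B) - n
= 4 + 6 - 7 = 3
C(7,4) = 35
C(7,6) = 7
dim_A + dim_B = 35 + 7 = 42
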